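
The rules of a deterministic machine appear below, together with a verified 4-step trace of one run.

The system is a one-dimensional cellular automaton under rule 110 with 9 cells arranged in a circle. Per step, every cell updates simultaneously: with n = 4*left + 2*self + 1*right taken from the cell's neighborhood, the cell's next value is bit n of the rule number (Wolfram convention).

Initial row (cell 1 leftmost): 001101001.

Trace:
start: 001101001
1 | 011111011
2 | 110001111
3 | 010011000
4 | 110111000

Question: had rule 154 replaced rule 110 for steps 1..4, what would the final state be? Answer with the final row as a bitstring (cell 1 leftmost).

(re-executing steps 1..4 under rule 154; state before step 1: 001101001)
1 | 111000110
2 | 110101100
3 | 100001011
4 | 010010011

010010011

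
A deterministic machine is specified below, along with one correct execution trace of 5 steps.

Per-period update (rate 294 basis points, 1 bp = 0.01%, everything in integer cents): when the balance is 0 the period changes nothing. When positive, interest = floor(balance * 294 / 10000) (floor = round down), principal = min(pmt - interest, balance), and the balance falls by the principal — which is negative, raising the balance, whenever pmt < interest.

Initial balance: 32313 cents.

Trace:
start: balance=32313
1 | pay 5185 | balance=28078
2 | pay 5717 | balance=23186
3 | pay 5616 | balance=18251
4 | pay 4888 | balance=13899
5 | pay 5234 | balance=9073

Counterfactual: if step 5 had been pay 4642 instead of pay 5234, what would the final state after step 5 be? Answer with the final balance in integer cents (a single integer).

(re-executing from step 5 with the substitution; state before step 5: balance=13899)
5 | pay 4642 | balance=9665

9665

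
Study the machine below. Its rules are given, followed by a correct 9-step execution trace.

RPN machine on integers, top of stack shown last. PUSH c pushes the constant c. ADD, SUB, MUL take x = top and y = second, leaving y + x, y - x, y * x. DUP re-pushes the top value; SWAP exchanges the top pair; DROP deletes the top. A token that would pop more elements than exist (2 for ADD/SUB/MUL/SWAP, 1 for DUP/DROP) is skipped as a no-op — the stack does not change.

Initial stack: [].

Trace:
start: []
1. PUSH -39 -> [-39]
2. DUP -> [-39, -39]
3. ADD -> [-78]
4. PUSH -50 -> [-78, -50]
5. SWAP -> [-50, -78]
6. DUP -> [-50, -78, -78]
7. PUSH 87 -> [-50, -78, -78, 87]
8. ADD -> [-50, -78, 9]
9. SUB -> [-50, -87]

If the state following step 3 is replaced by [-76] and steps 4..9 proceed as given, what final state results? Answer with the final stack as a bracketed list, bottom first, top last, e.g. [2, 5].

[-50, -87]

state after step 3 := [-76]
4. PUSH -50 -> [-76, -50]
5. SWAP -> [-50, -76]
6. DUP -> [-50, -76, -76]
7. PUSH 87 -> [-50, -76, -76, 87]
8. ADD -> [-50, -76, 11]
9. SUB -> [-50, -87]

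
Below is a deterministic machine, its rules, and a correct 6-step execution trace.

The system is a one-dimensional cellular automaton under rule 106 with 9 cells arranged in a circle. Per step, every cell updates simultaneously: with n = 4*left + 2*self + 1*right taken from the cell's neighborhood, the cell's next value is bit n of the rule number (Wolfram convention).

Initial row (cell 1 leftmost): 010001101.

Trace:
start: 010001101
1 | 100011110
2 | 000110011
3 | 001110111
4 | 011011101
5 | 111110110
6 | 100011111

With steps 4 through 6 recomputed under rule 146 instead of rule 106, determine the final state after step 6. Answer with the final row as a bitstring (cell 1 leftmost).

(re-executing steps 4..6 under rule 146; state before step 4: 001110111)
4 | 110100010
5 | 000010100
6 | 000100010

000100010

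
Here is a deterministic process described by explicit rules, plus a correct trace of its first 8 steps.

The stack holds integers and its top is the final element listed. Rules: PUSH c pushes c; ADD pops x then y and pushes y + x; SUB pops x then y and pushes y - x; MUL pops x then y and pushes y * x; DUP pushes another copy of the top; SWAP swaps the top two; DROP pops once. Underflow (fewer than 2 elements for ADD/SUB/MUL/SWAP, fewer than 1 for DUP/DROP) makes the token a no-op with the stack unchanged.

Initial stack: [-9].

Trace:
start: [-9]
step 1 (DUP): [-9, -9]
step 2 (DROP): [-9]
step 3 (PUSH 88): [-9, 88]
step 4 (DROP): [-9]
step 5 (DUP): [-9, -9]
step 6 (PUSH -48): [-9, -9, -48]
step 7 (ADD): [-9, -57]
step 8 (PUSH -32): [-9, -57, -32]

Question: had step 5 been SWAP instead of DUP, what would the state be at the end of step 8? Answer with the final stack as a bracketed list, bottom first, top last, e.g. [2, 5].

[-57, -32]

(re-executing from step 5 with the substitution; state before step 5: [-9])
step 5 (SWAP): [-9]
step 6 (PUSH -48): [-9, -48]
step 7 (ADD): [-57]
step 8 (PUSH -32): [-57, -32]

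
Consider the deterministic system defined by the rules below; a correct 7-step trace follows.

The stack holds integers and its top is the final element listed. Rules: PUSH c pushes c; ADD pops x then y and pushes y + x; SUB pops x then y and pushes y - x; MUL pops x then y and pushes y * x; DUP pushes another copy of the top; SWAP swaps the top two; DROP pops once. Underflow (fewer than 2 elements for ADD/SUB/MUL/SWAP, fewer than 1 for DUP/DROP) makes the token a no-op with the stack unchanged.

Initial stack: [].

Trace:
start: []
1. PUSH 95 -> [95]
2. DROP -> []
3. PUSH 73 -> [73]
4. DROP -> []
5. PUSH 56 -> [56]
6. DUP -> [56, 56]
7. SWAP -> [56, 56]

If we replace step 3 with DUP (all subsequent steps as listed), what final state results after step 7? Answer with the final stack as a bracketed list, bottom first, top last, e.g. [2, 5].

(re-executing from step 3 with the substitution; state before step 3: [])
3. DUP -> []
4. DROP -> []
5. PUSH 56 -> [56]
6. DUP -> [56, 56]
7. SWAP -> [56, 56]

[56, 56]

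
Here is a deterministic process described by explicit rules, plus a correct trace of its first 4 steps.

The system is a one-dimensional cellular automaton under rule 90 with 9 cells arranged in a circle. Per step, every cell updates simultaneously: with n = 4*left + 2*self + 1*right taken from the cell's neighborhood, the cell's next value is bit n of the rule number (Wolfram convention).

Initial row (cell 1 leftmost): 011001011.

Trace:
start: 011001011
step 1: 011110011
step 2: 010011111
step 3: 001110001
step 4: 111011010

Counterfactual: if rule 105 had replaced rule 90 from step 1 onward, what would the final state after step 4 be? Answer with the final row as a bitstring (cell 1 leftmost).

100010001

(re-executing steps 1..4 under rule 105; state before step 1: 011001011)
step 1: 111000111
step 2: 001010100
step 3: 100101001
step 4: 100010001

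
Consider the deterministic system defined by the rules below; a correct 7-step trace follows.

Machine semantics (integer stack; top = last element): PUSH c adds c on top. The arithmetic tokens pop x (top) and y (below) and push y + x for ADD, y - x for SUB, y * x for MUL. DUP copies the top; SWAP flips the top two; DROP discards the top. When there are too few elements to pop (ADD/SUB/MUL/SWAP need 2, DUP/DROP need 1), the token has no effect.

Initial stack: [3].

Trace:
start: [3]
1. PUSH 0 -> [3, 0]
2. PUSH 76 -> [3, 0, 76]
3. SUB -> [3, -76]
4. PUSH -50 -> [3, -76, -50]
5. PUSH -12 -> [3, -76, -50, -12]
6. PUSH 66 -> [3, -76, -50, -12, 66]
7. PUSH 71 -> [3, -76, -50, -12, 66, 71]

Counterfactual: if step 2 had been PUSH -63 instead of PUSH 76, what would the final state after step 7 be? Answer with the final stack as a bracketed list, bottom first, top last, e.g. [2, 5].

(re-executing from step 2 with the substitution; state before step 2: [3, 0])
2. PUSH -63 -> [3, 0, -63]
3. SUB -> [3, 63]
4. PUSH -50 -> [3, 63, -50]
5. PUSH -12 -> [3, 63, -50, -12]
6. PUSH 66 -> [3, 63, -50, -12, 66]
7. PUSH 71 -> [3, 63, -50, -12, 66, 71]

[3, 63, -50, -12, 66, 71]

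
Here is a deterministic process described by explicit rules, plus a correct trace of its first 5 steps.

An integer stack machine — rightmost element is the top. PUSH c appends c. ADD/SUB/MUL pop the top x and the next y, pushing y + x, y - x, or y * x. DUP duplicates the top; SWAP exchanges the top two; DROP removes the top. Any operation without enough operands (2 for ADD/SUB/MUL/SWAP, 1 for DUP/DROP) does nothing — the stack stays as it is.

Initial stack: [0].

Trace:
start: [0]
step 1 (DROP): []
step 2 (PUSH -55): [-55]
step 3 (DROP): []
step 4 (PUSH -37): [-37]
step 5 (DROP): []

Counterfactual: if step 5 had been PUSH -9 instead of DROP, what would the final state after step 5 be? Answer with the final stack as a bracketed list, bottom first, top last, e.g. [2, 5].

(re-executing from step 5 with the substitution; state before step 5: [-37])
step 5 (PUSH -9): [-37, -9]

[-37, -9]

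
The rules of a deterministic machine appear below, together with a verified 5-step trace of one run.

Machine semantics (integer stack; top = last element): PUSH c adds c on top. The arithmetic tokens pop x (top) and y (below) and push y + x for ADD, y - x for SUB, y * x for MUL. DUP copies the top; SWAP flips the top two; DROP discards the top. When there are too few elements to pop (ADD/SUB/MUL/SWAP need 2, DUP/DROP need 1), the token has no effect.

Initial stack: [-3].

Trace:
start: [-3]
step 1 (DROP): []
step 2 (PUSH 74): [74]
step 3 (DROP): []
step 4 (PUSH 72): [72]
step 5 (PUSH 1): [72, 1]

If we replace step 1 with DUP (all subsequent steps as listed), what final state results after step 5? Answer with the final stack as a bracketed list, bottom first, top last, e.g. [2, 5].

(re-executing from step 1 with the substitution; state before step 1: [-3])
step 1 (DUP): [-3, -3]
step 2 (PUSH 74): [-3, -3, 74]
step 3 (DROP): [-3, -3]
step 4 (PUSH 72): [-3, -3, 72]
step 5 (PUSH 1): [-3, -3, 72, 1]

[-3, -3, 72, 1]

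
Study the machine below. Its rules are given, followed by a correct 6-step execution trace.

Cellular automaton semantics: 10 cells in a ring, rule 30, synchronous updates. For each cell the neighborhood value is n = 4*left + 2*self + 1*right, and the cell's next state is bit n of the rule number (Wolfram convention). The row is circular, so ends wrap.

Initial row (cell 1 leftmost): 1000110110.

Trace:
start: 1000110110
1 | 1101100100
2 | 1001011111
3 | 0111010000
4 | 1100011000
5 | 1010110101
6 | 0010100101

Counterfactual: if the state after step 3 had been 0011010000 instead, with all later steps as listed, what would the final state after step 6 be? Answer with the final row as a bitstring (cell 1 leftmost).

1001000111

state after step 3 := 0011010000
4 | 0110011000
5 | 1101110100
6 | 1001000111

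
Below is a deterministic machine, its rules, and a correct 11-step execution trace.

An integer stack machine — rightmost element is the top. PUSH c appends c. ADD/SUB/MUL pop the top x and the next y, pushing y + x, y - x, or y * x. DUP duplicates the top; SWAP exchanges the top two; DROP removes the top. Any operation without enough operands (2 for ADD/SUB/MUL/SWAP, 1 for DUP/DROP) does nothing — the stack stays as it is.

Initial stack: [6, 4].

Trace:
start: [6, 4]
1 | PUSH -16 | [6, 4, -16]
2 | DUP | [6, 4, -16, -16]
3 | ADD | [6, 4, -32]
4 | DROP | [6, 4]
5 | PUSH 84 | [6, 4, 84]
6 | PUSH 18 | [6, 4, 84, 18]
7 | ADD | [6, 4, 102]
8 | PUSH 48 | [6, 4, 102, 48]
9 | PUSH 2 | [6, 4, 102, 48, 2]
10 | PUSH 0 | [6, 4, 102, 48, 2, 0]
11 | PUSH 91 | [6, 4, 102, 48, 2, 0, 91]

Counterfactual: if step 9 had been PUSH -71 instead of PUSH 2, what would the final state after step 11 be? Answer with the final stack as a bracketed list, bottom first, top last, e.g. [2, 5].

[6, 4, 102, 48, -71, 0, 91]

(re-executing from step 9 with the substitution; state before step 9: [6, 4, 102, 48])
9 | PUSH -71 | [6, 4, 102, 48, -71]
10 | PUSH 0 | [6, 4, 102, 48, -71, 0]
11 | PUSH 91 | [6, 4, 102, 48, -71, 0, 91]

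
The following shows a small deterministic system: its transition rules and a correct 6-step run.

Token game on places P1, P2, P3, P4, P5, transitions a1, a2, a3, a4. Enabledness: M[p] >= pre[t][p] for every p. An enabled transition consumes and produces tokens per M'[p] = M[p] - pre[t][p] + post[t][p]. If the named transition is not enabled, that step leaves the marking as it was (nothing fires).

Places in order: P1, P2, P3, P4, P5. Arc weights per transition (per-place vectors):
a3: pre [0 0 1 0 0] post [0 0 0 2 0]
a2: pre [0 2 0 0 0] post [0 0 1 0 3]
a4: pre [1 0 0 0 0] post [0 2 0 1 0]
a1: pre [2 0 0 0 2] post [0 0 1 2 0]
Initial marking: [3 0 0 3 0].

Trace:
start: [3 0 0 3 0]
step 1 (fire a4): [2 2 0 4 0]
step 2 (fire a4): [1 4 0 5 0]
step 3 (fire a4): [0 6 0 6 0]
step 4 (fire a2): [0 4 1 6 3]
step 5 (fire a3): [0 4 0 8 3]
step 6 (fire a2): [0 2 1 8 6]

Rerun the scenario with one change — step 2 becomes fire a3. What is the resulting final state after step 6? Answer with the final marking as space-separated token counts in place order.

1 0 1 7 6

(re-executing from step 2 with the substitution; state before step 2: [2 2 0 4 0])
step 2 (fire a3): [2 2 0 4 0]
step 3 (fire a4): [1 4 0 5 0]
step 4 (fire a2): [1 2 1 5 3]
step 5 (fire a3): [1 2 0 7 3]
step 6 (fire a2): [1 0 1 7 6]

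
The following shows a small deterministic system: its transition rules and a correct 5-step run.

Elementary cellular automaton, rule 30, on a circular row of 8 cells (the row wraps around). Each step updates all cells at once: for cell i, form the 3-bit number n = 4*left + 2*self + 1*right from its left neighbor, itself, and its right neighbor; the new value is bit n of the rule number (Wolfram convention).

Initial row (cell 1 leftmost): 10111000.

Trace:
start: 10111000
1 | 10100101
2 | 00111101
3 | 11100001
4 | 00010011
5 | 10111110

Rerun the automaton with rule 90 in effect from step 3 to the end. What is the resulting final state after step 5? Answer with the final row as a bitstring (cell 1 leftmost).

10101010

(re-executing steps 3..5 under rule 90; state before step 3: 00111101)
3 | 11100100
4 | 10111011
5 | 10101010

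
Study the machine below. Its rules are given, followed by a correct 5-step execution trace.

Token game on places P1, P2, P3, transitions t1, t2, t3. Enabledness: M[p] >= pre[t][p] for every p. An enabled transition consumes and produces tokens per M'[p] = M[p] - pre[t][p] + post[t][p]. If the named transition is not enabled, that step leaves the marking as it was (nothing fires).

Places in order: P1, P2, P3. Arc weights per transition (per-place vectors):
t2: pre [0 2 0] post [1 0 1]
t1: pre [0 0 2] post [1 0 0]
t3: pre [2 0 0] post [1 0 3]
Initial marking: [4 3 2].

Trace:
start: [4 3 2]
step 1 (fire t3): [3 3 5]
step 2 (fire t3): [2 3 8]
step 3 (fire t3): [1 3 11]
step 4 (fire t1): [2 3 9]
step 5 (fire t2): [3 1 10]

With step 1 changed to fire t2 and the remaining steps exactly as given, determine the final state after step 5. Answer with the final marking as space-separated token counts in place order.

(re-executing from step 1 with the substitution; state before step 1: [4 3 2])
step 1 (fire t2): [5 1 3]
step 2 (fire t3): [4 1 6]
step 3 (fire t3): [3 1 9]
step 4 (fire t1): [4 1 7]
step 5 (fire t2): [4 1 7]

4 1 7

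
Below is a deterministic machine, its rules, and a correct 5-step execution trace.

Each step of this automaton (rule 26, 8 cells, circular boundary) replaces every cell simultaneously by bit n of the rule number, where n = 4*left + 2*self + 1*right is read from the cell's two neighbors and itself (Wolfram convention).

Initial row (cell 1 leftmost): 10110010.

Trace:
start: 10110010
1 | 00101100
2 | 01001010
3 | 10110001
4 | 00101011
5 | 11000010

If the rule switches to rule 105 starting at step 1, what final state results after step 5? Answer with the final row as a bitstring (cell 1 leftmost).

(re-executing steps 1..5 under rule 105; state before step 1: 10110010)
1 | 01110001
2 | 11010100
3 | 11101000
4 | 10110010
5 | 01110001

01110001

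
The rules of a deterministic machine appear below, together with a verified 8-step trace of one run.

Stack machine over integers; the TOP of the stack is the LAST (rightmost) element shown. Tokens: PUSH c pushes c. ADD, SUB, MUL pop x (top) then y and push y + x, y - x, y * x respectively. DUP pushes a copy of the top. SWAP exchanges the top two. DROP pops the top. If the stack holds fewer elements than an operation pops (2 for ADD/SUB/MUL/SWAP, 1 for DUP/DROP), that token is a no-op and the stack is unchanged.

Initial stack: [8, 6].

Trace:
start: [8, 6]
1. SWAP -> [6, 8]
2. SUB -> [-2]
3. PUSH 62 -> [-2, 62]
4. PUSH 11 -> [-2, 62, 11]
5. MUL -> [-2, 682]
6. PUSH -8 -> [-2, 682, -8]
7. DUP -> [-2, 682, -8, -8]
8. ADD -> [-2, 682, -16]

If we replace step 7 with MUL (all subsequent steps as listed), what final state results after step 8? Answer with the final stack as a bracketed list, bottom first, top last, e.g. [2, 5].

[-5458]

(re-executing from step 7 with the substitution; state before step 7: [-2, 682, -8])
7. MUL -> [-2, -5456]
8. ADD -> [-5458]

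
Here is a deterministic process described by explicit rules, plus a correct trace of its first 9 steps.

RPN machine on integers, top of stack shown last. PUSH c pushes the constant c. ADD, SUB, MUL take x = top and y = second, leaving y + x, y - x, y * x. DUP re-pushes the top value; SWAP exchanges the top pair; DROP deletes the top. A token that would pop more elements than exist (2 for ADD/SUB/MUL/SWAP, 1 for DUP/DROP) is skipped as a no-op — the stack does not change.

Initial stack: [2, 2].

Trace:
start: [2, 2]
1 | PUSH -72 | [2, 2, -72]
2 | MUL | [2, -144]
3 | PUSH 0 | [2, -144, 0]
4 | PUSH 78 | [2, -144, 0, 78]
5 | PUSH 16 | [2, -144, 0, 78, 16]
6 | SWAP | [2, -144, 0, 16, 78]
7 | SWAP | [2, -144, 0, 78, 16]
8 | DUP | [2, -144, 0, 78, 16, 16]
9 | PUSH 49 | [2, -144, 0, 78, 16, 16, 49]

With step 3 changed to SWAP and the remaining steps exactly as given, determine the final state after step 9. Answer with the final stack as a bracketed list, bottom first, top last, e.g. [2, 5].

(re-executing from step 3 with the substitution; state before step 3: [2, -144])
3 | SWAP | [-144, 2]
4 | PUSH 78 | [-144, 2, 78]
5 | PUSH 16 | [-144, 2, 78, 16]
6 | SWAP | [-144, 2, 16, 78]
7 | SWAP | [-144, 2, 78, 16]
8 | DUP | [-144, 2, 78, 16, 16]
9 | PUSH 49 | [-144, 2, 78, 16, 16, 49]

[-144, 2, 78, 16, 16, 49]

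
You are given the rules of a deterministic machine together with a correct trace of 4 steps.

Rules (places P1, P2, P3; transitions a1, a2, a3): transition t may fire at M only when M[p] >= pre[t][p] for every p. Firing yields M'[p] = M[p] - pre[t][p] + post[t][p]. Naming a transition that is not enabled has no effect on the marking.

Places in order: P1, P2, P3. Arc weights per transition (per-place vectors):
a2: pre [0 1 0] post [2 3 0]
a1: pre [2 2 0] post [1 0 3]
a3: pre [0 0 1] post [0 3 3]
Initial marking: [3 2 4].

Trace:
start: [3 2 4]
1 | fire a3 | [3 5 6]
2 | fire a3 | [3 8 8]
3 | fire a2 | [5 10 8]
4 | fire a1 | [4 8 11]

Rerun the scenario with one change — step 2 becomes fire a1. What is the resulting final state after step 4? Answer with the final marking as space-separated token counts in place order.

3 3 12

(re-executing from step 2 with the substitution; state before step 2: [3 5 6])
2 | fire a1 | [2 3 9]
3 | fire a2 | [4 5 9]
4 | fire a1 | [3 3 12]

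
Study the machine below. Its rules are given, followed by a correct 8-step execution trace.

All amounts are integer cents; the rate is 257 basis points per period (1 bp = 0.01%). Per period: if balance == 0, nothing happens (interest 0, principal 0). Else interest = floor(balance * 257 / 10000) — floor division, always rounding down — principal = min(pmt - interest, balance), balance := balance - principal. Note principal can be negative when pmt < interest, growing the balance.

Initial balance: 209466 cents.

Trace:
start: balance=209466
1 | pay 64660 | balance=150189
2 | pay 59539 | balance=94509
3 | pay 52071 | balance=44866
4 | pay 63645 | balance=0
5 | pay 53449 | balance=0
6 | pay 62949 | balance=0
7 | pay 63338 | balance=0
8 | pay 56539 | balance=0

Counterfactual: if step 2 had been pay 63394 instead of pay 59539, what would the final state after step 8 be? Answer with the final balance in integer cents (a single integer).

(re-executing from step 2 with the substitution; state before step 2: balance=150189)
2 | pay 63394 | balance=90654
3 | pay 52071 | balance=40912
4 | pay 63645 | balance=0
5 | pay 53449 | balance=0
6 | pay 62949 | balance=0
7 | pay 63338 | balance=0
8 | pay 56539 | balance=0

0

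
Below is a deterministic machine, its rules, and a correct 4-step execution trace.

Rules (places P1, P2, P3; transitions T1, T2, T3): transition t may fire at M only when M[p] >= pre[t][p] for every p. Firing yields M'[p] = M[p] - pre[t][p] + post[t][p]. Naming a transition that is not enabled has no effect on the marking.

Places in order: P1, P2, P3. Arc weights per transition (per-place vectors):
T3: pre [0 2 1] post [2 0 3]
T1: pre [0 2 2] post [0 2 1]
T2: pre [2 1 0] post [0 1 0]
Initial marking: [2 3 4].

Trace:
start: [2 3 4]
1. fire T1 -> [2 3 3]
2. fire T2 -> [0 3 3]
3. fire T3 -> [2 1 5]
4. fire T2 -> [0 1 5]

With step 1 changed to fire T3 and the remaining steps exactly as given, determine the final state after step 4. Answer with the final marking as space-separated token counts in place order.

0 1 6

(re-executing from step 1 with the substitution; state before step 1: [2 3 4])
1. fire T3 -> [4 1 6]
2. fire T2 -> [2 1 6]
3. fire T3 -> [2 1 6]
4. fire T2 -> [0 1 6]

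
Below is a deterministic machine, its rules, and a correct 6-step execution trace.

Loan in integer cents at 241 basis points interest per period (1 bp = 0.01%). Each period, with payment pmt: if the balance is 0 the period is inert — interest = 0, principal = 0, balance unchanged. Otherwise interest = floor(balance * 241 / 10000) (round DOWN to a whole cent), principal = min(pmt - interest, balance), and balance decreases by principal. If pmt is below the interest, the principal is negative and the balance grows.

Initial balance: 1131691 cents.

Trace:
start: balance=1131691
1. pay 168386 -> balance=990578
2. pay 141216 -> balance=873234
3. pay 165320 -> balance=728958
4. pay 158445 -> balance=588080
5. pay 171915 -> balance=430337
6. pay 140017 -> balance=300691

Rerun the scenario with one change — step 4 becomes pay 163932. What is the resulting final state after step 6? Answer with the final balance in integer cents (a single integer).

294936

(re-executing from step 4 with the substitution; state before step 4: balance=728958)
4. pay 163932 -> balance=582593
5. pay 171915 -> balance=424718
6. pay 140017 -> balance=294936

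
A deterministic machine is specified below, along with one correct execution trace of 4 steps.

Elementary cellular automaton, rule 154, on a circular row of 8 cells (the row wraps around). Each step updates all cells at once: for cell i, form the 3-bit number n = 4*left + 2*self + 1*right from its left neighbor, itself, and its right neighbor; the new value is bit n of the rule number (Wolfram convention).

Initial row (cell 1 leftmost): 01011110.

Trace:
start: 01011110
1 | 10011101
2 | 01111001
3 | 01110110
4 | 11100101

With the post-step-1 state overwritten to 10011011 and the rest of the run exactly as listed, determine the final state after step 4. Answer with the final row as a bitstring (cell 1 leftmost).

11001101

state after step 1 := 10011011
2 | 01110011
3 | 01101110
4 | 11001101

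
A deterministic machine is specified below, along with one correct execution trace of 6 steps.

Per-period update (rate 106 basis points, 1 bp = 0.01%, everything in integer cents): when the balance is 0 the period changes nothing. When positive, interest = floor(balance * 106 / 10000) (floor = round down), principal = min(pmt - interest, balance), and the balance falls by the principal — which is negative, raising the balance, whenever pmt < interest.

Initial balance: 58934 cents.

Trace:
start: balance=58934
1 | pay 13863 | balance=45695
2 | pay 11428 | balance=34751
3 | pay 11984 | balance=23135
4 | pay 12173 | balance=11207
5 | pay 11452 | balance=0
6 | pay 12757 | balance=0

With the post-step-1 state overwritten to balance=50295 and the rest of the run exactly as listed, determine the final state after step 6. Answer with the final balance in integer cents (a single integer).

0

state after step 1 := balance=50295
2 | pay 11428 | balance=39400
3 | pay 11984 | balance=27833
4 | pay 12173 | balance=15955
5 | pay 11452 | balance=4672
6 | pay 12757 | balance=0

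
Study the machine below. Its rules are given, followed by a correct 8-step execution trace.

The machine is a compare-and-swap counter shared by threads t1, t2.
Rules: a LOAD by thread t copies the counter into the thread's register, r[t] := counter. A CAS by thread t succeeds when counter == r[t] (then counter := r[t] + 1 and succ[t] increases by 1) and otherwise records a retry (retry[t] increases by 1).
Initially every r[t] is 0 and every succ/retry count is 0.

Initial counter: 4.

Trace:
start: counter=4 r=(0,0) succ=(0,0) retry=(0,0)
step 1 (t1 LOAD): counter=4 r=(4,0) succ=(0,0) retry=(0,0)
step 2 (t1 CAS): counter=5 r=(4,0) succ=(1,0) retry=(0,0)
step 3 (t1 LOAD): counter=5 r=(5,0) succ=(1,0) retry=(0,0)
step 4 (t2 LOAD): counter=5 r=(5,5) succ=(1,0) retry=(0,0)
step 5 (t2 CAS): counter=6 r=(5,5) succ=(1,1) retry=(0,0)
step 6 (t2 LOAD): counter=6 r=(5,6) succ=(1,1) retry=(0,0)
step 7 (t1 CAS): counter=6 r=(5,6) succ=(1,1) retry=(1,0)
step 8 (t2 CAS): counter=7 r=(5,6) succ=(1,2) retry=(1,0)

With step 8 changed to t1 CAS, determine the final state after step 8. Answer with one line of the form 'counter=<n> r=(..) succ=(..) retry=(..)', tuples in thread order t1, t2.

counter=6 r=(5,6) succ=(1,1) retry=(2,0)

(re-executing from step 8 with the substitution; state before step 8: counter=6 r=(5,6) succ=(1,1) retry=(1,0))
step 8 (t1 CAS): counter=6 r=(5,6) succ=(1,1) retry=(2,0)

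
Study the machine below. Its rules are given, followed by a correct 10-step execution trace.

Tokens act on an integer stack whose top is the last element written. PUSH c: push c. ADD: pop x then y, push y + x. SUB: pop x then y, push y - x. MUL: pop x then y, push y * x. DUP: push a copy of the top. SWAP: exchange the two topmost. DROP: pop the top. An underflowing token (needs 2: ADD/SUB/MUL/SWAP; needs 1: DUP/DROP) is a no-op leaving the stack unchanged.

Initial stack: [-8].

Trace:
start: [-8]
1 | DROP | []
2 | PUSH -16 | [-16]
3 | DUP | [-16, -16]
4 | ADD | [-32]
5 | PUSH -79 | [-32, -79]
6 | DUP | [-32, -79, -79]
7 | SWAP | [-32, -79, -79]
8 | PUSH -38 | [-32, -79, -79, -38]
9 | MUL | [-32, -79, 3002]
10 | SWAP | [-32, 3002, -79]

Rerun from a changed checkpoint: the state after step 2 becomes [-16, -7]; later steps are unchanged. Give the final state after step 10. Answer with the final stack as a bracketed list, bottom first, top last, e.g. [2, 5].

state after step 2 := [-16, -7]
3 | DUP | [-16, -7, -7]
4 | ADD | [-16, -14]
5 | PUSH -79 | [-16, -14, -79]
6 | DUP | [-16, -14, -79, -79]
7 | SWAP | [-16, -14, -79, -79]
8 | PUSH -38 | [-16, -14, -79, -79, -38]
9 | MUL | [-16, -14, -79, 3002]
10 | SWAP | [-16, -14, 3002, -79]

[-16, -14, 3002, -79]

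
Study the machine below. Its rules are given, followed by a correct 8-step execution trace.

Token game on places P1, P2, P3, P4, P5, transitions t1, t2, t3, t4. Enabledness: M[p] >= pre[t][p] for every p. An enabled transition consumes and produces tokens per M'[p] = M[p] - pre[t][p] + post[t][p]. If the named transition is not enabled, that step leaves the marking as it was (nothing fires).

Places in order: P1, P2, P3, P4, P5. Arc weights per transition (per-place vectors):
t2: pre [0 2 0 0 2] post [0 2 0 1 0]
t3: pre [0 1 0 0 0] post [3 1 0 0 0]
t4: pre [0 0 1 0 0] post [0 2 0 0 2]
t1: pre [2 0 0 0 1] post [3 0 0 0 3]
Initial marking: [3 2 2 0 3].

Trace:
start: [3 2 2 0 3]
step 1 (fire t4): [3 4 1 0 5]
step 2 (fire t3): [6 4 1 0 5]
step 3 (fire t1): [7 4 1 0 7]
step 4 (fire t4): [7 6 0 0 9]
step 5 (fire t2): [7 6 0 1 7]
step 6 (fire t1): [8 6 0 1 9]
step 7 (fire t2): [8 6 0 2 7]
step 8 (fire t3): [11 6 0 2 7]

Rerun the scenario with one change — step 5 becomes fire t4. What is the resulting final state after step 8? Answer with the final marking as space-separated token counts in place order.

(re-executing from step 5 with the substitution; state before step 5: [7 6 0 0 9])
step 5 (fire t4): [7 6 0 0 9]
step 6 (fire t1): [8 6 0 0 11]
step 7 (fire t2): [8 6 0 1 9]
step 8 (fire t3): [11 6 0 1 9]

11 6 0 1 9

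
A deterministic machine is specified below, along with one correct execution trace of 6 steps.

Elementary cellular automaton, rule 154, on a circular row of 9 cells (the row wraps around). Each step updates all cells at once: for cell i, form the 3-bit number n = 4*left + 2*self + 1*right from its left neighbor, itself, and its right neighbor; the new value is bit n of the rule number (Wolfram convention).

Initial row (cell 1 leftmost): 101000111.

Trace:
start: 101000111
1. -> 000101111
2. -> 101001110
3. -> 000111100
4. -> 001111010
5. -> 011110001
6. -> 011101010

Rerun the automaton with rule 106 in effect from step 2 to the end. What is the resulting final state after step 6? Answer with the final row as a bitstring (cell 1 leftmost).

(re-executing steps 2..6 under rule 106; state before step 2: 000101111)
2. -> 001011001
3. -> 010111010
4. -> 101101100
5. -> 011111101
6. -> 110000110

110000110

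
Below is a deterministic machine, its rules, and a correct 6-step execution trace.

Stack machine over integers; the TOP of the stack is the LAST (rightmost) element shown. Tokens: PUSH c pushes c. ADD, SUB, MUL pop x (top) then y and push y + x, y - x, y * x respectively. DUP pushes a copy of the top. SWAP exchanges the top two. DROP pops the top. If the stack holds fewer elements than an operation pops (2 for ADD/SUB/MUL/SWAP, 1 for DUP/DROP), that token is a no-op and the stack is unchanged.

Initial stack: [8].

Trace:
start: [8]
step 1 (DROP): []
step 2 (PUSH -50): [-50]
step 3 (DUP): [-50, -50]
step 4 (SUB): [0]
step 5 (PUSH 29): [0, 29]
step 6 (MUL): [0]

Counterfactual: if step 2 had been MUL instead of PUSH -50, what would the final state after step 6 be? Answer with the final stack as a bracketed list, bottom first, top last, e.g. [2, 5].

[29]

(re-executing from step 2 with the substitution; state before step 2: [])
step 2 (MUL): []
step 3 (DUP): []
step 4 (SUB): []
step 5 (PUSH 29): [29]
step 6 (MUL): [29]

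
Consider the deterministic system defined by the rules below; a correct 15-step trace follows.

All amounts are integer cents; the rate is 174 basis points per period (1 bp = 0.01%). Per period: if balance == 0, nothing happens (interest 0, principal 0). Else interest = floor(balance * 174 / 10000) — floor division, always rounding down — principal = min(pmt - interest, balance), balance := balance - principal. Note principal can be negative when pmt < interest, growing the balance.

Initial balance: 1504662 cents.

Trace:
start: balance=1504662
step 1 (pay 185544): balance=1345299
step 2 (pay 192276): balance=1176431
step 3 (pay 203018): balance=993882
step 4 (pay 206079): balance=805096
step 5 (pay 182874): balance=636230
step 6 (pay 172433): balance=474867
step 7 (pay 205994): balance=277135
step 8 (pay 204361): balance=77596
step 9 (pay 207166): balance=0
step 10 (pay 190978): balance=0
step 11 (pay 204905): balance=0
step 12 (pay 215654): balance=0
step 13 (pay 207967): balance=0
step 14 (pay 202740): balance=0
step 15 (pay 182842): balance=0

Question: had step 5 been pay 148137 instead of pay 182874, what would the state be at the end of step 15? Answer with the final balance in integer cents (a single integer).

0

(re-executing from step 5 with the substitution; state before step 5: balance=805096)
step 5 (pay 148137): balance=670967
step 6 (pay 172433): balance=510208
step 7 (pay 205994): balance=313091
step 8 (pay 204361): balance=114177
step 9 (pay 207166): balance=0
step 10 (pay 190978): balance=0
step 11 (pay 204905): balance=0
step 12 (pay 215654): balance=0
step 13 (pay 207967): balance=0
step 14 (pay 202740): balance=0
step 15 (pay 182842): balance=0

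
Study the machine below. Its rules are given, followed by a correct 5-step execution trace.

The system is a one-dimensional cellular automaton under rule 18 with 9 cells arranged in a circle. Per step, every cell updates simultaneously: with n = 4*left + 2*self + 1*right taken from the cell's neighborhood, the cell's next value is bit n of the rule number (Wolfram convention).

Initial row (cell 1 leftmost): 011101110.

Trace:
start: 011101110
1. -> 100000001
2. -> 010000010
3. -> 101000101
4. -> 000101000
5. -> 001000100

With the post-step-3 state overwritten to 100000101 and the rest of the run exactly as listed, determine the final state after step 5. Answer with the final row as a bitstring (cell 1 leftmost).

state after step 3 := 100000101
4. -> 010001000
5. -> 101010100

101010100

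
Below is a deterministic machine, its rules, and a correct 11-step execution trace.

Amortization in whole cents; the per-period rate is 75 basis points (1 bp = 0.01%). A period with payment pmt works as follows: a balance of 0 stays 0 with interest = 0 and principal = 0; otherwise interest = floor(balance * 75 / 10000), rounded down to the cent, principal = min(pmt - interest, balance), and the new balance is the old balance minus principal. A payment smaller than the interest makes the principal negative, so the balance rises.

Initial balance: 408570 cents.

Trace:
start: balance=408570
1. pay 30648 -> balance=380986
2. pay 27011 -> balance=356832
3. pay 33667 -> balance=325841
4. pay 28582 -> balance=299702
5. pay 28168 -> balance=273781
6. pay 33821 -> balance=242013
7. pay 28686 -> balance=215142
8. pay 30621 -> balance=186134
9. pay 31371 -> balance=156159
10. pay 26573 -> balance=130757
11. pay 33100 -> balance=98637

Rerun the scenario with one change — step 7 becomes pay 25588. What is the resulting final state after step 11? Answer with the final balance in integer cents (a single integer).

(re-executing from step 7 with the substitution; state before step 7: balance=242013)
7. pay 25588 -> balance=218240
8. pay 30621 -> balance=189255
9. pay 31371 -> balance=159303
10. pay 26573 -> balance=133924
11. pay 33100 -> balance=101828

101828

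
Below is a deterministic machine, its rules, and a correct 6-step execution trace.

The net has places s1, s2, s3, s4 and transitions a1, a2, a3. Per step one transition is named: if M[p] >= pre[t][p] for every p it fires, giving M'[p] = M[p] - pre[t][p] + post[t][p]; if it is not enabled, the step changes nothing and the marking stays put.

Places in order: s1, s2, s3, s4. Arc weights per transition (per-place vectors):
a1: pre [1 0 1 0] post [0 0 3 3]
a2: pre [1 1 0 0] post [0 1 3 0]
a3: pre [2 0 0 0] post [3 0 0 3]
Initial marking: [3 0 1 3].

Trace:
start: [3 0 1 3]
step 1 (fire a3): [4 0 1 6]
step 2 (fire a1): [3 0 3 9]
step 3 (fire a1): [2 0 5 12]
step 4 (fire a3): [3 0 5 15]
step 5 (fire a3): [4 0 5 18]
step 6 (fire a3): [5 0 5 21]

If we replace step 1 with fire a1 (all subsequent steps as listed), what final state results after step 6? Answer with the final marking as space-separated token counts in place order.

0 0 7 12

(re-executing from step 1 with the substitution; state before step 1: [3 0 1 3])
step 1 (fire a1): [2 0 3 6]
step 2 (fire a1): [1 0 5 9]
step 3 (fire a1): [0 0 7 12]
step 4 (fire a3): [0 0 7 12]
step 5 (fire a3): [0 0 7 12]
step 6 (fire a3): [0 0 7 12]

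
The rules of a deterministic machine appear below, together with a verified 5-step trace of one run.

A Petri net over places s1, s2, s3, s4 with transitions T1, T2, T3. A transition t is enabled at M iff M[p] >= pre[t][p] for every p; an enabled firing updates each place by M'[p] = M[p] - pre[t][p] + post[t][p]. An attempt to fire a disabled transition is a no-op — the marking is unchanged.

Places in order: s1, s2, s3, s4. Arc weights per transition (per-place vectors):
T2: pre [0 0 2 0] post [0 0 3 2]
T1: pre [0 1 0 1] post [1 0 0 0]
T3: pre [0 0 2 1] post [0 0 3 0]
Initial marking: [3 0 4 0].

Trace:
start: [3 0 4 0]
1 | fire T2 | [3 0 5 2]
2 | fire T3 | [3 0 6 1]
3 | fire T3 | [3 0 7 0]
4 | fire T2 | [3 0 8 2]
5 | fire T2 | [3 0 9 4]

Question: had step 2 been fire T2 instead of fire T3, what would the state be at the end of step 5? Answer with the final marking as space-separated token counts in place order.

3 0 9 7

(re-executing from step 2 with the substitution; state before step 2: [3 0 5 2])
2 | fire T2 | [3 0 6 4]
3 | fire T3 | [3 0 7 3]
4 | fire T2 | [3 0 8 5]
5 | fire T2 | [3 0 9 7]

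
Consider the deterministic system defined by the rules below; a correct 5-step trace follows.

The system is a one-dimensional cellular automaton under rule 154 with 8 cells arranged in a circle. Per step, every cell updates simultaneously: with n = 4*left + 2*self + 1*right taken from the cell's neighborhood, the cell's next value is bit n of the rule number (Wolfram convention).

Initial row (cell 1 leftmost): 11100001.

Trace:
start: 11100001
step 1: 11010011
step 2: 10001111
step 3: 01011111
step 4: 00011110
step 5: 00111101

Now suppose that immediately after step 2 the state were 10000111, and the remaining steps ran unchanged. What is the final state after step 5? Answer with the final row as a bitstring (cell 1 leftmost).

state after step 2 := 10000111
step 3: 01001111
step 4: 00111110
step 5: 01111101

01111101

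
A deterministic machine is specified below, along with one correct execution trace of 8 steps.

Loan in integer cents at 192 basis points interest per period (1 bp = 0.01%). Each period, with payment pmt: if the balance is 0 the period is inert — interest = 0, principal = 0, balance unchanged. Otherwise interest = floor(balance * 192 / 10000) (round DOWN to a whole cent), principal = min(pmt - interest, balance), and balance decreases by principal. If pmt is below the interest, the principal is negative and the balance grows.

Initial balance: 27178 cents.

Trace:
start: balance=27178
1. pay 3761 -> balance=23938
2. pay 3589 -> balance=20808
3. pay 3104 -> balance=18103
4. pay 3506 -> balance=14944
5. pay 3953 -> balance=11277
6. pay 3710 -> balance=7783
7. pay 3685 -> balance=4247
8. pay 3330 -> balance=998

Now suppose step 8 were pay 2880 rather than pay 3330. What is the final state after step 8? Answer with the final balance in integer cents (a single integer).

(re-executing from step 8 with the substitution; state before step 8: balance=4247)
8. pay 2880 -> balance=1448

1448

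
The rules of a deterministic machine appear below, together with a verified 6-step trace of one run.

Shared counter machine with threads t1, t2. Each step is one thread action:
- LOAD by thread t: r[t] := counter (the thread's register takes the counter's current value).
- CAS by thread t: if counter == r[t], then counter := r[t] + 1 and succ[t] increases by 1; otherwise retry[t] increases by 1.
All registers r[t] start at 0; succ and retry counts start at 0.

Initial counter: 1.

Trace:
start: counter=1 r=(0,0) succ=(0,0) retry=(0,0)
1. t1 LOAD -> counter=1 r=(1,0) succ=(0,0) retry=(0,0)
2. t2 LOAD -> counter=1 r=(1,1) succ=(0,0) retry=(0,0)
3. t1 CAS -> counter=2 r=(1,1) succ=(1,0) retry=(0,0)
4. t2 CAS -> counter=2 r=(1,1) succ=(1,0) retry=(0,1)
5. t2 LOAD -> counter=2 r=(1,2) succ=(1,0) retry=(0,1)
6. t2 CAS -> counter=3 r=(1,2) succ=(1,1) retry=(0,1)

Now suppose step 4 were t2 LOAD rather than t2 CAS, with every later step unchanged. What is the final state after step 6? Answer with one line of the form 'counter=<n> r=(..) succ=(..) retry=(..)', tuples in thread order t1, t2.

counter=3 r=(1,2) succ=(1,1) retry=(0,0)

(re-executing from step 4 with the substitution; state before step 4: counter=2 r=(1,1) succ=(1,0) retry=(0,0))
4. t2 LOAD -> counter=2 r=(1,2) succ=(1,0) retry=(0,0)
5. t2 LOAD -> counter=2 r=(1,2) succ=(1,0) retry=(0,0)
6. t2 CAS -> counter=3 r=(1,2) succ=(1,1) retry=(0,0)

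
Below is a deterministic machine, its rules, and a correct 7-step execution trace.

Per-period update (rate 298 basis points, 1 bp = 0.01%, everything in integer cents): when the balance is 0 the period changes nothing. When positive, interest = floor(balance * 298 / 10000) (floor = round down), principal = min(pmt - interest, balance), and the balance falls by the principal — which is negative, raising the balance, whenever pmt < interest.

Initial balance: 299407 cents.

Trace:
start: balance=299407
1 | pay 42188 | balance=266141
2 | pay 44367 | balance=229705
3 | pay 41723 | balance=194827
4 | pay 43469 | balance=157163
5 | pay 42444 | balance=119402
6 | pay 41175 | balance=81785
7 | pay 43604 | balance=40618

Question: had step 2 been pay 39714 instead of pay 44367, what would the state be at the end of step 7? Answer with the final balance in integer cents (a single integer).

(re-executing from step 2 with the substitution; state before step 2: balance=266141)
2 | pay 39714 | balance=234358
3 | pay 41723 | balance=199618
4 | pay 43469 | balance=162097
5 | pay 42444 | balance=124483
6 | pay 41175 | balance=87017
7 | pay 43604 | balance=46006

46006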